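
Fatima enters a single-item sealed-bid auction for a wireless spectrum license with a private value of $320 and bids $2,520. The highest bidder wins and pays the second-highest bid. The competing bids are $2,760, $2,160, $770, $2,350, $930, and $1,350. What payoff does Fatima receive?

Highest competing bid: $2,760.
Fatima's bid $2,520 is not the highest, so Fatima loses, pays nothing, and earns zero payoff.

Fatima's payoff: $0.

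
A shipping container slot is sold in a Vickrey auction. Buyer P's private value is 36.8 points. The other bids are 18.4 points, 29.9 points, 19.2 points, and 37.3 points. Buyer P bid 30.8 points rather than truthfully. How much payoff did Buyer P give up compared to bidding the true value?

Payoff forgone: 0.0 points.

The highest competing bid is 37.3 points.
Bidding truthfully at 36.8 points: the top bid is 37.3 points (a rival), so Buyer P loses. Payoff = 0.0 points.
Bidding 30.8 points: the top bid is 37.3 points (a rival), so Buyer P loses. Payoff = 0.0 points.
Regret = truthful payoff − actual payoff = 0.0 points − 0.0 points = 0.0 points.
The bid only affects whether you win, not the price — here both bids land on the same side of the top rival bid, so the deviation is payoff-neutral.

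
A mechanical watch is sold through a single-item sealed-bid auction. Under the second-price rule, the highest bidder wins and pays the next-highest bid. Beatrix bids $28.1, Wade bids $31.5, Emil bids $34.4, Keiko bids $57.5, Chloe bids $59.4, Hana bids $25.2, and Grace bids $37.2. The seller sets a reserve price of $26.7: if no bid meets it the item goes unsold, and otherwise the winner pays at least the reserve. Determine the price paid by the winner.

Price paid: $57.5.

Sorted high to low: Chloe $59.4 > Keiko $57.5 > Grace $37.2 > Emil $34.4 > Wade $31.5 > Beatrix $28.1 > Hana $25.2.
Chloe has the highest bid, so Chloe wins.
The second-highest bid is $57.5, which exceeds the reserve, so that sets the price.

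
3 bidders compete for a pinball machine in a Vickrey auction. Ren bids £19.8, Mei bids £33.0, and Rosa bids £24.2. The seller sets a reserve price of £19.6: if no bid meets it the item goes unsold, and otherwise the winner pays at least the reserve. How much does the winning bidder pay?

Price paid: £24.2.

Ranking the bids: Mei £33.0, then Rosa £24.2, then Ren £19.8.
Mei has the highest bid, so Mei wins.
The second-highest bid is £24.2, which exceeds the reserve, so that sets the price.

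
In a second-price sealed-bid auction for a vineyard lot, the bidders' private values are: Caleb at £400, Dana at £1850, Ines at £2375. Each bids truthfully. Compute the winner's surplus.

Ordered from highest: Ines £2375, then Dana £1850, then Caleb £400.
Ines wins with the top bid and pays the second-highest, £1850.
Surplus = £2375 − £1850 = £525.

Winner's surplus: £525.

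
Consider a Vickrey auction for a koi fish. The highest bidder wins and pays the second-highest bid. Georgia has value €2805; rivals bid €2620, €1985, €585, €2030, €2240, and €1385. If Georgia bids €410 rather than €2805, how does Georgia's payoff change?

-€185

The highest competing bid is €2620.
Bidding truthfully at €2805: Georgia has the top bid, wins, and pays the second-highest bid €2620. Payoff = €2805 − €2620 = €185.
Bidding €410: the top bid is €2620 (a rival), so Georgia loses. Payoff = €0.
Change = €0 − €185 = -€185.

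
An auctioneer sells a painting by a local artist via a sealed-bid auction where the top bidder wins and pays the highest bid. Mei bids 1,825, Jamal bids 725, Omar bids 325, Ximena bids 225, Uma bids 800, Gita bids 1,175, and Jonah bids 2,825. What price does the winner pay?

The winner pays 2,825.

Ordered from highest: Jonah 2,825 > Mei 1,825 > Gita 1,175 > Uma 800 > Jamal 725 > Omar 325 > Ximena 225.
Jonah is the highest bidder, so Jonah wins.
Under the first-price rule, the price is the highest bid: 2,825.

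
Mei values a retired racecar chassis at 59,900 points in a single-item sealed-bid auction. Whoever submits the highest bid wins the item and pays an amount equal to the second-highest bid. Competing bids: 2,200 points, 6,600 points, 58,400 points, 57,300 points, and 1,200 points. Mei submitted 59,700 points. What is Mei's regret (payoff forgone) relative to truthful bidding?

The highest competing bid is 58,400 points.
Bidding truthfully at 59,900 points: Mei has the top bid, wins, and pays the second-highest bid 58,400 points. Payoff = 59,900 points − 58,400 points = 1,500 points.
Bidding 59,700 points: Mei has the top bid, wins, and pays the second-highest bid 58,400 points. Payoff = 59,900 points − 58,400 points = 1,500 points.
Regret = truthful payoff − actual payoff = 1,500 points − 1,500 points = 0 points.
The bid only affects whether you win, not the price — here both bids land on the same side of the top rival bid, so the deviation is payoff-neutral.

Regret: 0 points.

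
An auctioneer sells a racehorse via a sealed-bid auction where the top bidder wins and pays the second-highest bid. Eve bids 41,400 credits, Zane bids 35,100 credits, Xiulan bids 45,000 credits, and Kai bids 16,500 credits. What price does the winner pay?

41,400 credits

Ordered from highest: Xiulan 45,000 credits; Eve 41,400 credits; Zane 35,100 credits; Kai 16,500 credits.
Xiulan is the highest bidder, so Xiulan wins.
Under the second-price rule, the price is the second-highest bid: 41,400 credits.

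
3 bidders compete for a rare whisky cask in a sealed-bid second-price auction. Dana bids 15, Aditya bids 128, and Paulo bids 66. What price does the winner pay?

Ranking the bids: Aditya 128 > Paulo 66 > Dana 15.
Aditya has the highest bid, so Aditya wins.
The second-highest bid is 66, so that is what Aditya pays.

The winner pays 66.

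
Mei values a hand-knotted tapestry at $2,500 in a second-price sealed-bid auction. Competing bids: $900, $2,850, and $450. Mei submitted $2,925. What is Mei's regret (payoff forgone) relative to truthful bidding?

Regret: $350.

The highest competing bid is $2,850.
Bidding truthfully at $2,500: the top bid is $2,850 (a rival), so Mei loses. Payoff = $0.
Bidding $2,925: Mei has the top bid, wins, and pays the second-highest bid $2,850. Payoff = $2,500 − $2,850 = -$350.
Regret = truthful payoff − actual payoff = $0 − -$350 = $350.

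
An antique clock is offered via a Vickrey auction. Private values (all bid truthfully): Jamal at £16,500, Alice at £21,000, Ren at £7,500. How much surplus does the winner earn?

Bids in descending order: Alice £21,000; Jamal £16,500; Ren £7,500.
Alice wins with the top bid and pays the second-highest, £16,500.
Surplus = £21,000 − £16,500 = £4,500.

£4,500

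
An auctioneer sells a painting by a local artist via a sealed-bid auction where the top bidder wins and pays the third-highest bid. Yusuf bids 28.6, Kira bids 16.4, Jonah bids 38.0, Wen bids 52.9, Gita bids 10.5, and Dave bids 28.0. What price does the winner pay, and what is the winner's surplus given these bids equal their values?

Price 28.6; surplus 24.3.

Ranking the bids: Wen 52.9; Jonah 38.0; Yusuf 28.6; Dave 28.0; Kira 16.4; Gita 10.5.
Wen is the highest bidder, so Wen wins.
Under the third-price rule, the price is the third-highest bid: 28.6.
Surplus = 52.9 − 28.6 = 24.3.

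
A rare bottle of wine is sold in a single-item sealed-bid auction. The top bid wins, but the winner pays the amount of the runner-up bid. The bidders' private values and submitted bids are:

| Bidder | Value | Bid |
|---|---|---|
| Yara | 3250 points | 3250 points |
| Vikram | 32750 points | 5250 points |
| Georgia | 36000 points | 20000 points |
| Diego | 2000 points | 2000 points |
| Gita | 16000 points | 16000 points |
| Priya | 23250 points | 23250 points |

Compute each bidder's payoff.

Payoffs: Yara 0 points, Vikram 0 points, Georgia 0 points, Diego 0 points, Gita 0 points, Priya 3250 points.

Ranking the bids: Priya 23250 points; Georgia 20000 points; Gita 16000 points; Vikram 5250 points; Yara 3250 points; Diego 2000 points.
Priya has the top bid and wins; the price is the second-highest bid, 20000 points.
Priya's payoff = 23250 points − 20000 points = 3250 points. All other bidders lose, so their payoff is 0.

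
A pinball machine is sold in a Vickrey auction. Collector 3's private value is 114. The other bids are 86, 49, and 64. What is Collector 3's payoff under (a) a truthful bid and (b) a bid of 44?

Truthful: 28; alternative: 0.

The highest competing bid is 86.
Bidding truthfully at 114: Collector 3 has the top bid, wins, and pays the second-highest bid 86. Payoff = 114 − 86 = 28.
Bidding 44: the top bid is 86 (a rival), so Collector 3 loses. Payoff = 0.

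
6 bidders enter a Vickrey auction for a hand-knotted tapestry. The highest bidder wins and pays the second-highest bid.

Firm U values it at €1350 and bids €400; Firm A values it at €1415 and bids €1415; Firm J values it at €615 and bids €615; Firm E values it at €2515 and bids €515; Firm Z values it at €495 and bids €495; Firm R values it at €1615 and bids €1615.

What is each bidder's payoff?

Bids in descending order: Firm R €1615; Firm A €1415; Firm J €615; Firm E €515; Firm Z €495; Firm U €400.
Firm R has the top bid and wins; the price is the second-highest bid, €1415.
Firm R's payoff = €1615 − €1415 = €200. All other bidders lose, so their payoff is 0.

Payoffs: Firm U €0, Firm A €0, Firm J €0, Firm E €0, Firm Z €0, Firm R €200.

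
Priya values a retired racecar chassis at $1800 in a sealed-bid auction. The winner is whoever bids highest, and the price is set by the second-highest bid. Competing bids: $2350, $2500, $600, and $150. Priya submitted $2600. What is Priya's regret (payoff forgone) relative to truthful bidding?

Payoff forgone: $700.

The highest competing bid is $2500.
Bidding truthfully at $1800: the top bid is $2500 (a rival), so Priya loses. Payoff = $0.
Bidding $2600: Priya has the top bid, wins, and pays the second-highest bid $2500. Payoff = $1800 − $2500 = -$700.
Regret = truthful payoff − actual payoff = $0 − -$700 = $700.
Deviating from a truthful bid can only lose payoff in a second-price auction — never gain.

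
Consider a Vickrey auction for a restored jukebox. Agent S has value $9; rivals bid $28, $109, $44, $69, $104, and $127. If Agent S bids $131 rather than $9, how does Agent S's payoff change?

Payoff change: -$118.

The highest competing bid is $127.
Bidding truthfully at $9: the top bid is $127 (a rival), so Agent S loses. Payoff = $0.
Bidding $131: Agent S has the top bid, wins, and pays the second-highest bid $127. Payoff = $9 − $127 = -$118.
Change = -$118 − $0 = -$118.
Deviating from a truthful bid can only lose payoff in a second-price auction — never gain.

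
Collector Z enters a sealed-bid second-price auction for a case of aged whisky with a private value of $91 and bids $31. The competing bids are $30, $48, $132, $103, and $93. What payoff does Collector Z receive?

Highest competing bid: $132.
Collector Z's bid $31 is not the highest, so Collector Z loses, pays nothing, and earns zero payoff.

Collector Z's payoff: $0.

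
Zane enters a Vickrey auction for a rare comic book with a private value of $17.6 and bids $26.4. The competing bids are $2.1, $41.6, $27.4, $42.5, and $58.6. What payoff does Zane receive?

$0.0

Highest competing bid: $58.6.
Zane's bid $26.4 is not the highest, so Zane loses, pays nothing, and earns zero payoff.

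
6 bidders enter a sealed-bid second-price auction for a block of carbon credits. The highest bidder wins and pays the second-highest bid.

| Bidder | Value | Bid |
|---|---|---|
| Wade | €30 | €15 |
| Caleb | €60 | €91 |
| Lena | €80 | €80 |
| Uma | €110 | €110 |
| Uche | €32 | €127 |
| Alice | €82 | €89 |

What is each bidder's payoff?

Sorted high to low: Uche €127 > Uma €110 > Caleb €91 > Alice €89 > Lena €80 > Wade €15.
Uche has the top bid and wins; the price is the second-highest bid, €110.
Uche's payoff = €32 − €110 = -€78. All other bidders lose, so their payoff is 0.

Payoffs: Wade €0, Caleb €0, Lena €0, Uma €0, Uche -€78, Alice €0.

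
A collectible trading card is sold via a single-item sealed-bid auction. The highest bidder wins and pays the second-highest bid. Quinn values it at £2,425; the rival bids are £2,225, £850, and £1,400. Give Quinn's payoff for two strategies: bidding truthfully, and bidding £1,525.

Truthful: £200; alternative: £0.

The highest competing bid is £2,225.
Bidding truthfully at £2,425: Quinn has the top bid, wins, and pays the second-highest bid £2,225. Payoff = £2,425 − £2,225 = £200.
Bidding £1,525: the top bid is £2,225 (a rival), so Quinn loses. Payoff = £0.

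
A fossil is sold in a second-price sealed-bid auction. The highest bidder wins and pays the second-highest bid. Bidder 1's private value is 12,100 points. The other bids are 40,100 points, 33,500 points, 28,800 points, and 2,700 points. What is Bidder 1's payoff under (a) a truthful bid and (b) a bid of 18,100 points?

The highest competing bid is 40,100 points.
Bidding truthfully at 12,100 points: the top bid is 40,100 points (a rival), so Bidder 1 loses. Payoff = 0 points.
Bidding 18,100 points: the top bid is 40,100 points (a rival), so Bidder 1 loses. Payoff = 0 points.

(a) 0 points  (b) 0 points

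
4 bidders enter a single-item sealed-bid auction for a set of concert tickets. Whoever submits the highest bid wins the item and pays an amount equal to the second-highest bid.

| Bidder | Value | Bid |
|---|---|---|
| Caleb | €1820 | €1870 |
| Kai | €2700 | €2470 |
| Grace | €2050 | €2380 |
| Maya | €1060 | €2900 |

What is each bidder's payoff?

Caleb €0, Kai €0, Grace €0, Maya -€1410.

Ordered from highest: Maya €2900; Kai €2470; Grace €2380; Caleb €1870.
Maya has the top bid and wins; the price is the second-highest bid, €2470.
Maya's payoff = €1060 − €2470 = -€1410. All other bidders lose, so their payoff is 0.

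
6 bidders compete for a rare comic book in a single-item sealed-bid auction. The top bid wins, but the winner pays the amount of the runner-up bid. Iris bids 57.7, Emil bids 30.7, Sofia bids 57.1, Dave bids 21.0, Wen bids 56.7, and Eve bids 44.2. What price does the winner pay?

Ordered from highest: Iris 57.7; Sofia 57.1; Wen 56.7; Eve 44.2; Emil 30.7; Dave 21.0.
Iris has the highest bid, so Iris wins.
The second-highest bid is 57.1, so that is what Iris pays.

57.1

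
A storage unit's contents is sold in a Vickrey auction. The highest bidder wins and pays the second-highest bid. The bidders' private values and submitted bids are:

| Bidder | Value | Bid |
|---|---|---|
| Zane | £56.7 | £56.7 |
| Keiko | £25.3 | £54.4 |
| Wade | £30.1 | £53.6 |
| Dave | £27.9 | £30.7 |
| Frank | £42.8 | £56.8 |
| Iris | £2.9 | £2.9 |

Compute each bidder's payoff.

Sorted high to low: Frank £56.8; Zane £56.7; Keiko £54.4; Wade £53.6; Dave £30.7; Iris £2.9.
Frank has the top bid and wins; the price is the second-highest bid, £56.7.
Frank's payoff = £42.8 − £56.7 = -£13.9. All other bidders lose, so their payoff is 0.

Zane £0.0, Keiko £0.0, Wade £0.0, Dave £0.0, Frank -£13.9, Iris £0.0.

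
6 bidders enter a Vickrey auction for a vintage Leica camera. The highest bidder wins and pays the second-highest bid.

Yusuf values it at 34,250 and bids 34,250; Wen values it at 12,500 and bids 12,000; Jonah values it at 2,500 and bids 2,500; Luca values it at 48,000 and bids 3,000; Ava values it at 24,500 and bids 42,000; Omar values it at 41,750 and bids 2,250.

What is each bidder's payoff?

Bids in descending order: Ava 42,000; Yusuf 34,250; Wen 12,000; Luca 3,000; Jonah 2,500; Omar 2,250.
Ava has the top bid and wins; the price is the second-highest bid, 34,250.
Ava's payoff = 24,500 − 34,250 = -9,750. All other bidders lose, so their payoff is 0.

Payoffs: Yusuf 0, Wen 0, Jonah 0, Luca 0, Ava -9,750, Omar 0.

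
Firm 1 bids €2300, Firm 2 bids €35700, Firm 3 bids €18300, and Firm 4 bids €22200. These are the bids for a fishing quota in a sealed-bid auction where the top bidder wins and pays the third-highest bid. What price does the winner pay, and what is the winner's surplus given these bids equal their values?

Price €18300; surplus €17400.

Ranking the bids: Firm 2 €35700, then Firm 4 €22200, then Firm 3 €18300, then Firm 1 €2300.
Firm 2 is the highest bidder, so Firm 2 wins.
Under the third-price rule, the price is the third-highest bid: €18300.
Surplus = €35700 − €18300 = €17400.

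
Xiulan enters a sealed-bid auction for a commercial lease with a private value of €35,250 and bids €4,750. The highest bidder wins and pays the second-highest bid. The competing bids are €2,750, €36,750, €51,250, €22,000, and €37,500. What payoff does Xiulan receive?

Highest competing bid: €51,250.
Xiulan's bid €4,750 is not the highest, so Xiulan loses, pays nothing, and earns zero payoff.

€0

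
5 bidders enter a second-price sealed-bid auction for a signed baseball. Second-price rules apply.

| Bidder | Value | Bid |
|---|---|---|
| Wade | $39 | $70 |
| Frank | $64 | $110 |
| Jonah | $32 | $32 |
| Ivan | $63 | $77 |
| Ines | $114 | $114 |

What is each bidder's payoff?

Wade $0, Frank $0, Jonah $0, Ivan $0, Ines $4.

Ordered from highest: Ines $114 > Frank $110 > Ivan $77 > Wade $70 > Jonah $32.
Ines has the top bid and wins; the price is the second-highest bid, $110.
Ines's payoff = $114 − $110 = $4. All other bidders lose, so their payoff is 0.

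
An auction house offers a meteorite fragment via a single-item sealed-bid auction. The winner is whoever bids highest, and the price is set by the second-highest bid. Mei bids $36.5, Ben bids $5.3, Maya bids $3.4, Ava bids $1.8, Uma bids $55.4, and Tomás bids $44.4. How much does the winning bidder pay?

Sorted high to low: Uma $55.4, then Tomás $44.4, then Mei $36.5, then Ben $5.3, then Maya $3.4, then Ava $1.8.
Uma has the highest bid, so Uma wins.
The second-highest bid is $44.4, so that is what Uma pays.

$44.4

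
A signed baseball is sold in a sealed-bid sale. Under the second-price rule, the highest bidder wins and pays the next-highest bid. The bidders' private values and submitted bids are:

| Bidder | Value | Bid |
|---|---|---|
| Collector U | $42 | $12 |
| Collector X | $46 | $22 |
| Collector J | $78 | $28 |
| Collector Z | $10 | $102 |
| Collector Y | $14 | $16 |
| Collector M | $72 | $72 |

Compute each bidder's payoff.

Payoffs: Collector U $0, Collector X $0, Collector J $0, Collector Z -$62, Collector Y $0, Collector M $0.

Sorted high to low: Collector Z $102, then Collector M $72, then Collector J $28, then Collector X $22, then Collector Y $16, then Collector U $12.
Collector Z has the top bid and wins; the price is the second-highest bid, $72.
Collector Z's payoff = $10 − $72 = -$62. All other bidders lose, so their payoff is 0.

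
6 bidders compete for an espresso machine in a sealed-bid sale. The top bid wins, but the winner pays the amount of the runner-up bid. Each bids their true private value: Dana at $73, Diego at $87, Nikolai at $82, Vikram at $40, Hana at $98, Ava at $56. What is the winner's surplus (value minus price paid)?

Sorted high to low: Hana $98; Diego $87; Nikolai $82; Dana $73; Ava $56; Vikram $40.
Hana wins with the top bid and pays the second-highest, $87.
Surplus = $98 − $87 = $11.

Surplus = $11.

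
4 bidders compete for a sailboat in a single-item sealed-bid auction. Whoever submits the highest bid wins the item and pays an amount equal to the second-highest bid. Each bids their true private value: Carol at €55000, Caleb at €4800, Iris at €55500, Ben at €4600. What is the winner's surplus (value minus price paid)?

€500

Ranking the bids: Iris €55500; Carol €55000; Caleb €4800; Ben €4600.
Iris wins with the top bid and pays the second-highest, €55000.
Surplus = €55500 − €55000 = €500.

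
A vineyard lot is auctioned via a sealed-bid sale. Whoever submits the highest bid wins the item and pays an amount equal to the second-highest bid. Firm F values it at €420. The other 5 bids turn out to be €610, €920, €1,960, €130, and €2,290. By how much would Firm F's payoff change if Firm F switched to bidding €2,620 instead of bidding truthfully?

The highest competing bid is €2,290.
Bidding truthfully at €420: the top bid is €2,290 (a rival), so Firm F loses. Payoff = €0.
Bidding €2,620: Firm F has the top bid, wins, and pays the second-highest bid €2,290. Payoff = €420 − €2,290 = -€1,870.
Change = -€1,870 − €0 = -€1,870.
Deviating from a truthful bid can only lose payoff in a second-price auction — never gain.

Payoff change: -€1,870.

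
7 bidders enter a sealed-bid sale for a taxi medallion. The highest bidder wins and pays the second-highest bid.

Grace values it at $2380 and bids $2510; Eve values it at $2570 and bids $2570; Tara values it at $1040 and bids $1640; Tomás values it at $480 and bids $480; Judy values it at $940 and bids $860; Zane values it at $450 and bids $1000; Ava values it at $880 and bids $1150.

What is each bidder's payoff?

Grace $0, Eve $60, Tara $0, Tomás $0, Judy $0, Zane $0, Ava $0.

Ranking the bids: Eve $2570, then Grace $2510, then Tara $1640, then Ava $1150, then Zane $1000, then Judy $860, then Tomás $480.
Eve has the top bid and wins; the price is the second-highest bid, $2510.
Eve's payoff = $2570 − $2510 = $60. All other bidders lose, so their payoff is 0.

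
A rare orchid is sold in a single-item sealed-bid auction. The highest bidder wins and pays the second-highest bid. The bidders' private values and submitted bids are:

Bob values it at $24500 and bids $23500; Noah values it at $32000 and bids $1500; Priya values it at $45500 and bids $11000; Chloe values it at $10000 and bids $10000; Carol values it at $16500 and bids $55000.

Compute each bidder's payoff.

Payoffs: Bob $0, Noah $0, Priya $0, Chloe $0, Carol -$7000.

Ranking the bids: Carol $55000, then Bob $23500, then Priya $11000, then Chloe $10000, then Noah $1500.
Carol has the top bid and wins; the price is the second-highest bid, $23500.
Carol's payoff = $16500 − $23500 = -$7000. All other bidders lose, so their payoff is 0.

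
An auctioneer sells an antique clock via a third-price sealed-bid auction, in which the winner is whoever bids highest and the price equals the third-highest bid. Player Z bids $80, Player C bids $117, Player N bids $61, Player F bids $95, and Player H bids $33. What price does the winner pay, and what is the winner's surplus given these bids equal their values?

Ranking the bids: Player C $117 > Player F $95 > Player Z $80 > Player N $61 > Player H $33.
Player C is the highest bidder, so Player C wins.
Under the third-price rule, the price is the third-highest bid: $80.
Surplus = $117 − $80 = $37.

Price $80; surplus $37.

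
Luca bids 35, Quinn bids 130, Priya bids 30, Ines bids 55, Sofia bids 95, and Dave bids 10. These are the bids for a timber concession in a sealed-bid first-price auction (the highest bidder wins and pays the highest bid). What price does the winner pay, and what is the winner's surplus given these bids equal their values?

Sorted high to low: Quinn 130 > Sofia 95 > Ines 55 > Luca 35 > Priya 30 > Dave 10.
Quinn is the highest bidder, so Quinn wins.
Under the first-price rule, the price is the highest bid: 130.
Surplus = 130 − 130 = 0.

Price 130; surplus 0.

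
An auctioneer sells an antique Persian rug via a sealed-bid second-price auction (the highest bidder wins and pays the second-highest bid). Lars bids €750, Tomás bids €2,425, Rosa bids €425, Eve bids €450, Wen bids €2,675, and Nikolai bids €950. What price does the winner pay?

Bids in descending order: Wen €2,675; Tomás €2,425; Nikolai €950; Lars €750; Eve €450; Rosa €425.
Wen is the highest bidder, so Wen wins.
Under the second-price rule, the price is the second-highest bid: €2,425.

€2,425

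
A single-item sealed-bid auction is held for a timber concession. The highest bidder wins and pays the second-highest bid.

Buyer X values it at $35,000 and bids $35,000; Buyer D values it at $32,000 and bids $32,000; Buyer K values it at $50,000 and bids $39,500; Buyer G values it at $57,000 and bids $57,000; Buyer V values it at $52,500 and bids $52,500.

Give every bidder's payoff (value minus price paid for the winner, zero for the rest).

Payoffs: Buyer X $0, Buyer D $0, Buyer K $0, Buyer G $4,500, Buyer V $0.

Bids in descending order: Buyer G $57,000, then Buyer V $52,500, then Buyer K $39,500, then Buyer X $35,000, then Buyer D $32,000.
Buyer G has the top bid and wins; the price is the second-highest bid, $52,500.
Buyer G's payoff = $57,000 − $52,500 = $4,500. All other bidders lose, so their payoff is 0.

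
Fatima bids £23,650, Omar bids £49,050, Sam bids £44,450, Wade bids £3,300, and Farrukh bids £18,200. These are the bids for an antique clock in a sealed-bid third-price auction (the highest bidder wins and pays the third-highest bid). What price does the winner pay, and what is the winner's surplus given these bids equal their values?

The winner pays £23,650 for a surplus of £25,400.

Bids in descending order: Omar £49,050; Sam £44,450; Fatima £23,650; Farrukh £18,200; Wade £3,300.
Omar is the highest bidder, so Omar wins.
Under the third-price rule, the price is the third-highest bid: £23,650.
Surplus = £49,050 − £23,650 = £25,400.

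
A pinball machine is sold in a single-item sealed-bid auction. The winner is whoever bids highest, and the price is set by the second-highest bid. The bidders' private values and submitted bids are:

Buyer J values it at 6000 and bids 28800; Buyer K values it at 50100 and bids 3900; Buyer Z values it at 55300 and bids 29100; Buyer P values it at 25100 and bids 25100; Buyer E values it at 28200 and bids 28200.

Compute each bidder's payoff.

Ordered from highest: Buyer Z 29100, then Buyer J 28800, then Buyer E 28200, then Buyer P 25100, then Buyer K 3900.
Buyer Z has the top bid and wins; the price is the second-highest bid, 28800.
Buyer Z's payoff = 55300 − 28800 = 26500. All other bidders lose, so their payoff is 0.

Buyer J 0, Buyer K 0, Buyer Z 26500, Buyer P 0, Buyer E 0.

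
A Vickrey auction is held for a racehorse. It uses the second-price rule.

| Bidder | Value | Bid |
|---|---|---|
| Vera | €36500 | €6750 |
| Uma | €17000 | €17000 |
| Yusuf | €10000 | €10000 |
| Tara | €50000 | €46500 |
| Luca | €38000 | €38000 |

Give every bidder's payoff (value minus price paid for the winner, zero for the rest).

Payoffs: Vera €0, Uma €0, Yusuf €0, Tara €12000, Luca €0.

Ordered from highest: Tara €46500, then Luca €38000, then Uma €17000, then Yusuf €10000, then Vera €6750.
Tara has the top bid and wins; the price is the second-highest bid, €38000.
Tara's payoff = €50000 − €38000 = €12000. All other bidders lose, so their payoff is 0.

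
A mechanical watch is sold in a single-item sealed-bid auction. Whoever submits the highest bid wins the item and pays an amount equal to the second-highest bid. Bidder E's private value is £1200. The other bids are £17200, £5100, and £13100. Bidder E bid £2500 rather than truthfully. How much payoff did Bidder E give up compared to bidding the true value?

£0

The highest competing bid is £17200.
Bidding truthfully at £1200: the top bid is £17200 (a rival), so Bidder E loses. Payoff = £0.
Bidding £2500: the top bid is £17200 (a rival), so Bidder E loses. Payoff = £0.
Regret = truthful payoff − actual payoff = £0 − £0 = £0.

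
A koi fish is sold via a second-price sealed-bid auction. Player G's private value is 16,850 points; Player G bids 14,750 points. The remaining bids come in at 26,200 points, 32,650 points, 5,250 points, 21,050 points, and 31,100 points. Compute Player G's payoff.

Payoff = 0 points.

Highest competing bid: 32,650 points.
Player G's bid 14,750 points is not the highest, so Player G loses, pays nothing, and earns zero payoff.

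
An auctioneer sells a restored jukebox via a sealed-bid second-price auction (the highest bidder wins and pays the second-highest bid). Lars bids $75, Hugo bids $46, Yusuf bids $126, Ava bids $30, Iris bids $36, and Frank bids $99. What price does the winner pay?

Sorted high to low: Yusuf $126 > Frank $99 > Lars $75 > Hugo $46 > Iris $36 > Ava $30.
Yusuf is the highest bidder, so Yusuf wins.
Under the second-price rule, the price is the second-highest bid: $99.

The winner pays $99.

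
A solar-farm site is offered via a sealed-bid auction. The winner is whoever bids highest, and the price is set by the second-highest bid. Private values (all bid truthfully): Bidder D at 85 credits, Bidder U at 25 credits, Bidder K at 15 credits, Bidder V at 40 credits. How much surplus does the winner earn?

Ordered from highest: Bidder D 85 credits, then Bidder V 40 credits, then Bidder U 25 credits, then Bidder K 15 credits.
Bidder D wins with the top bid and pays the second-highest, 40 credits.
Surplus = 85 credits − 40 credits = 45 credits.

Winner's surplus: 45 credits.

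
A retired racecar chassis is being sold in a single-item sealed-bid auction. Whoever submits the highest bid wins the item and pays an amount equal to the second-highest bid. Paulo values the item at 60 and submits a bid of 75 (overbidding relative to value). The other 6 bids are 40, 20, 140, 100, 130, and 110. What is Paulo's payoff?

0

Highest competing bid: 140.
Paulo's bid 75 is not the highest, so Paulo loses, pays nothing, and earns zero payoff.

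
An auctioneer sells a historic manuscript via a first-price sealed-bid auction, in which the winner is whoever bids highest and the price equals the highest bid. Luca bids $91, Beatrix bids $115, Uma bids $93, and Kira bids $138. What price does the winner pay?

Ranking the bids: Kira $138; Beatrix $115; Uma $93; Luca $91.
Kira is the highest bidder, so Kira wins.
Under the first-price rule, the price is the highest bid: $138.

The winner pays $138.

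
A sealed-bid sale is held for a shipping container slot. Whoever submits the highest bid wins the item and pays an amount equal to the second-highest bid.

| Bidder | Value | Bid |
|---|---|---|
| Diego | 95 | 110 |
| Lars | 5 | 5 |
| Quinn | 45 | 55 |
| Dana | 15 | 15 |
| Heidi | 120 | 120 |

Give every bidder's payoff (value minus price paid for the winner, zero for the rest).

Ordered from highest: Heidi 120, then Diego 110, then Quinn 55, then Dana 15, then Lars 5.
Heidi has the top bid and wins; the price is the second-highest bid, 110.
Heidi's payoff = 120 − 110 = 10. All other bidders lose, so their payoff is 0.

Diego 0, Lars 0, Quinn 0, Dana 0, Heidi 10.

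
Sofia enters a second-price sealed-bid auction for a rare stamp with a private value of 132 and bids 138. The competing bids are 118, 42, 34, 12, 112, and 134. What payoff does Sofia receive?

Highest competing bid: 134.
Sofia's bid 138 is the highest overall, so Sofia wins and pays the second-highest bid, 134.
Payoff = value − price = 132 − 134 = -2.

-2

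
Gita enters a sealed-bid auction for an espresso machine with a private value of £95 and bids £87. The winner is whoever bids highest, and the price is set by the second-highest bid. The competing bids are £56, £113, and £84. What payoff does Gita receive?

Highest competing bid: £113.
Gita's bid £87 is not the highest, so Gita loses, pays nothing, and earns zero payoff.

£0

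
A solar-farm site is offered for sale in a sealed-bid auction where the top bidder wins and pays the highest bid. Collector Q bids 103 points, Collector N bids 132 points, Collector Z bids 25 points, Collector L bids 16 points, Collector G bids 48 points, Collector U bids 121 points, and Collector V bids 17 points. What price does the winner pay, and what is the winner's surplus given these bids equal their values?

The winner pays 132 points for a surplus of 0 points.

Ranking the bids: Collector N 132 points, then Collector U 121 points, then Collector Q 103 points, then Collector G 48 points, then Collector Z 25 points, then Collector V 17 points, then Collector L 16 points.
Collector N is the highest bidder, so Collector N wins.
Under the first-price rule, the price is the highest bid: 132 points.
Surplus = 132 points − 132 points = 0 points.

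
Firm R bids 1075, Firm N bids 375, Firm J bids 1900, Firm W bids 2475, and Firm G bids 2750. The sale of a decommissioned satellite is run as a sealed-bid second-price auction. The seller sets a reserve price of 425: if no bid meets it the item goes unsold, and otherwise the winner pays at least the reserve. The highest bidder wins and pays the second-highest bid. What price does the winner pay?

2475

Ranking the bids: Firm G 2750; Firm W 2475; Firm J 1900; Firm R 1075; Firm N 375.
Firm G has the highest bid, so Firm G wins.
The second-highest bid is 2475, which exceeds the reserve, so that sets the price.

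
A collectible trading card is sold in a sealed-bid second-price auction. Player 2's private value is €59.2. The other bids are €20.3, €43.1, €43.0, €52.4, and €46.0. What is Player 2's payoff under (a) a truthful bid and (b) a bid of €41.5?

Truthful: €6.8; alternative: €0.0.

The highest competing bid is €52.4.
Bidding truthfully at €59.2: Player 2 has the top bid, wins, and pays the second-highest bid €52.4. Payoff = €59.2 − €52.4 = €6.8.
Bidding €41.5: the top bid is €52.4 (a rival), so Player 2 loses. Payoff = €0.0.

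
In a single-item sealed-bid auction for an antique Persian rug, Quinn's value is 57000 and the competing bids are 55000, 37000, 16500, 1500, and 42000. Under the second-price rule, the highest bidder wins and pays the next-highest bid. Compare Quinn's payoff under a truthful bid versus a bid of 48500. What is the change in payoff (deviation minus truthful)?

The highest competing bid is 55000.
Bidding truthfully at 57000: Quinn has the top bid, wins, and pays the second-highest bid 55000. Payoff = 57000 − 55000 = 2000.
Bidding 48500: the top bid is 55000 (a rival), so Quinn loses. Payoff = 0.
Change = 0 − 2000 = -2000.

Change in payoff: -2000.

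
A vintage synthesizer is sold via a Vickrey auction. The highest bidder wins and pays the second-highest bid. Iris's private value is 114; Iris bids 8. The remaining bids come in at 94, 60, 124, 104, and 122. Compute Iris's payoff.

Payoff = 0.

Highest competing bid: 124.
Iris's bid 8 is not the highest, so Iris loses, pays nothing, and earns zero payoff.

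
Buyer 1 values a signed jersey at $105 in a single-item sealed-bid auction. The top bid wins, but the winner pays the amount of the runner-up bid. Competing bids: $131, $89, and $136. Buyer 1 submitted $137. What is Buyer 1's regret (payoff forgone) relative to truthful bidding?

The highest competing bid is $136.
Bidding truthfully at $105: the top bid is $136 (a rival), so Buyer 1 loses. Payoff = $0.
Bidding $137: Buyer 1 has the top bid, wins, and pays the second-highest bid $136. Payoff = $105 − $136 = -$31.
Regret = truthful payoff − actual payoff = $0 − -$31 = $31.

$31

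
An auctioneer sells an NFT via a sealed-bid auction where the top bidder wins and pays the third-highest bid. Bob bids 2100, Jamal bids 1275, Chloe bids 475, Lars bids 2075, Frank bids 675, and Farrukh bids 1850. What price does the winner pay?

1850

Sorted high to low: Bob 2100, then Lars 2075, then Farrukh 1850, then Jamal 1275, then Frank 675, then Chloe 475.
Bob is the highest bidder, so Bob wins.
Under the third-price rule, the price is the third-highest bid: 1850.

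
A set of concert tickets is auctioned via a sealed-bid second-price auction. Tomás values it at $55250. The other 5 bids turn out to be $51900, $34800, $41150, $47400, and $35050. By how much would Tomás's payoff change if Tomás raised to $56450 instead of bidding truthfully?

$0

The highest competing bid is $51900.
Bidding truthfully at $55250: Tomás has the top bid, wins, and pays the second-highest bid $51900. Payoff = $55250 − $51900 = $3350.
Bidding $56450: Tomás has the top bid, wins, and pays the second-highest bid $51900. Payoff = $55250 − $51900 = $3350.
Change = $3350 − $3350 = $0.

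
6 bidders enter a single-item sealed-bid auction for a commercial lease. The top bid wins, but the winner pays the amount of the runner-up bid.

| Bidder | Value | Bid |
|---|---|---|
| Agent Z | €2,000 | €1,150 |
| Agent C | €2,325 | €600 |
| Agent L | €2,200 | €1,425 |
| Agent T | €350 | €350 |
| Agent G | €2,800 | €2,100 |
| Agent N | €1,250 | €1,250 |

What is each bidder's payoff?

Ranking the bids: Agent G €2,100, then Agent L €1,425, then Agent N €1,250, then Agent Z €1,150, then Agent C €600, then Agent T €350.
Agent G has the top bid and wins; the price is the second-highest bid, €1,425.
Agent G's payoff = €2,800 − €1,425 = €1,375. All other bidders lose, so their payoff is 0.

Agent Z €0, Agent C €0, Agent L €0, Agent T €0, Agent G €1,375, Agent N €0.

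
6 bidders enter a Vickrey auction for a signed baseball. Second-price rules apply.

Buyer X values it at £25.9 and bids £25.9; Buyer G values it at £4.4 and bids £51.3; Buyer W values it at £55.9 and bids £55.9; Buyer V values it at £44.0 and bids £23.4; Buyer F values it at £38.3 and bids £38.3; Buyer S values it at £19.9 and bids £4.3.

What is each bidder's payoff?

Buyer X £0.0, Buyer G £0.0, Buyer W £4.6, Buyer V £0.0, Buyer F £0.0, Buyer S £0.0.

Bids in descending order: Buyer W £55.9, then Buyer G £51.3, then Buyer F £38.3, then Buyer X £25.9, then Buyer V £23.4, then Buyer S £4.3.
Buyer W has the top bid and wins; the price is the second-highest bid, £51.3.
Buyer W's payoff = £55.9 − £51.3 = £4.6. All other bidders lose, so their payoff is 0.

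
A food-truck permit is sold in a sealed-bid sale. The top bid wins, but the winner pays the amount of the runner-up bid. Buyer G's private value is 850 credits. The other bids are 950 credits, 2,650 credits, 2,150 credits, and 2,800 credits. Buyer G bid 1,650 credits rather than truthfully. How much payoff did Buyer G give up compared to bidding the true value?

Payoff forgone: 0 credits.

The highest competing bid is 2,800 credits.
Bidding truthfully at 850 credits: the top bid is 2,800 credits (a rival), so Buyer G loses. Payoff = 0 credits.
Bidding 1,650 credits: the top bid is 2,800 credits (a rival), so Buyer G loses. Payoff = 0 credits.
Regret = truthful payoff − actual payoff = 0 credits − 0 credits = 0 credits.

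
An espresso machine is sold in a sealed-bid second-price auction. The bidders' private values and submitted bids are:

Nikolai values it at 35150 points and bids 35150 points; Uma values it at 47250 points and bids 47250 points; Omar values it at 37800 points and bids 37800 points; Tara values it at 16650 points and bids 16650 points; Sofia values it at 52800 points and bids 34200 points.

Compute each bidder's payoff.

Nikolai 0 points, Uma 9450 points, Omar 0 points, Tara 0 points, Sofia 0 points.

Bids in descending order: Uma 47250 points > Omar 37800 points > Nikolai 35150 points > Sofia 34200 points > Tara 16650 points.
Uma has the top bid and wins; the price is the second-highest bid, 37800 points.
Uma's payoff = 47250 points − 37800 points = 9450 points. All other bidders lose, so their payoff is 0.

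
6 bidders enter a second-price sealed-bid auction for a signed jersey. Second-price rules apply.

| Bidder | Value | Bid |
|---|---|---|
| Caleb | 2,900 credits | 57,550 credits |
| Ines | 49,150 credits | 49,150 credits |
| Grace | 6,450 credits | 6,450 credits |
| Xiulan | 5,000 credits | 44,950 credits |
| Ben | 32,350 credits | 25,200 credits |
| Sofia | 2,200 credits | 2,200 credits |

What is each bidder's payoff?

Caleb -46,250 credits, Ines 0 credits, Grace 0 credits, Xiulan 0 credits, Ben 0 credits, Sofia 0 credits.

Bids in descending order: Caleb 57,550 credits; Ines 49,150 credits; Xiulan 44,950 credits; Ben 25,200 credits; Grace 6,450 credits; Sofia 2,200 credits.
Caleb has the top bid and wins; the price is the second-highest bid, 49,150 credits.
Caleb's payoff = 2,900 credits − 49,150 credits = -46,250 credits. All other bidders lose, so their payoff is 0.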